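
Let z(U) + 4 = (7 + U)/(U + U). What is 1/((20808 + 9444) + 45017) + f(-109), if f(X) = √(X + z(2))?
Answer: 1/75269 + I*√443/2 ≈ 1.3286e-5 + 10.524*I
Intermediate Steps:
z(U) = -4 + (7 + U)/(2*U) (z(U) = -4 + (7 + U)/(U + U) = -4 + (7 + U)/((2*U)) = -4 + (7 + U)*(1/(2*U)) = -4 + (7 + U)/(2*U))
f(X) = √(-7/4 + X) (f(X) = √(X + (7/2)*(1 - 1*2)/2) = √(X + (7/2)*(½)*(1 - 2)) = √(X + (7/2)*(½)*(-1)) = √(X - 7/4) = √(-7/4 + X))
1/((20808 + 9444) + 45017) + f(-109) = 1/((20808 + 9444) + 45017) + √(-7 + 4*(-109))/2 = 1/(30252 + 45017) + √(-7 - 436)/2 = 1/75269 + √(-443)/2 = 1/75269 + (I*√443)/2 = 1/75269 + I*√443/2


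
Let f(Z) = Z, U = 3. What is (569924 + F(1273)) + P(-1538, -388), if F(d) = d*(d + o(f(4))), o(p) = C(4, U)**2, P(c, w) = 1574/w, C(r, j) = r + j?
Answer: 437048233/194 ≈ 2.2528e+6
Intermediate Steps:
C(r, j) = j + r
o(p) = 49 (o(p) = (3 + 4)**2 = 7**2 = 49)
F(d) = d*(49 + d) (F(d) = d*(d + 49) = d*(49 + d))
(569924 + F(1273)) + P(-1538, -388) = (569924 + 1273*(49 + 1273)) + 1574/(-388) = (569924 + 1273*1322) + 1574*(-1/388) = (569924 + 1682906) - 787/194 = 2252830 - 787/194 = 437048233/194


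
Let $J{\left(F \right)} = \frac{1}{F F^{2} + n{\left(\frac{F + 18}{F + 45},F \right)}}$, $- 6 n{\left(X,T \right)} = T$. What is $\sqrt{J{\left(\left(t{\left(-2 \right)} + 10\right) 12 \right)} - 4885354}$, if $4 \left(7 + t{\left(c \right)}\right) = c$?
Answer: $\frac{i \sqrt{3560104142526855}}{26995} \approx 2210.3 i$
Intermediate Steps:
$n{\left(X,T \right)} = - \frac{T}{6}$
$t{\left(c \right)} = -7 + \frac{c}{4}$
$J{\left(F \right)} = \frac{1}{F^{3} - \frac{F}{6}}$ ($J{\left(F \right)} = \frac{1}{F F^{2} - \frac{F}{6}} = \frac{1}{F^{3} - \frac{F}{6}}$)
$\sqrt{J{\left(\left(t{\left(-2 \right)} + 10\right) 12 \right)} - 4885354} = \sqrt{\frac{6}{- \left(\left(-7 + \frac{1}{4} \left(-2\right)\right) + 10\right) 12 + 6 \left(\left(\left(-7 + \frac{1}{4} \left(-2\right)\right) + 10\right) 12\right)^{3}} - 4885354} = \sqrt{\frac{6}{- \left(\left(-7 - \frac{1}{2}\right) + 10\right) 12 + 6 \left(\left(\left(-7 - \frac{1}{2}\right) + 10\right) 12\right)^{3}} - 4885354} = \sqrt{\frac{6}{- \left(- \frac{15}{2} + 10\right) 12 + 6 \left(\left(- \frac{15}{2} + 10\right) 12\right)^{3}} - 4885354} = \sqrt{\frac{6}{- \frac{5 \cdot 12}{2} + 6 \left(\frac{5}{2} \cdot 12\right)^{3}} - 4885354} = \sqrt{\frac{6}{\left(-1\right) 30 + 6 \cdot 30^{3}} - 4885354} = \sqrt{\frac{6}{-30 + 6 \cdot 27000} - 4885354} = \sqrt{\frac{6}{-30 + 162000} - 4885354} = \sqrt{\frac{6}{161970} - 4885354} = \sqrt{6 \cdot \frac{1}{161970} - 4885354} = \sqrt{\frac{1}{26995} - 4885354} = \sqrt{- \frac{131880131229}{26995}} = \frac{i \sqrt{3560104142526855}}{26995}$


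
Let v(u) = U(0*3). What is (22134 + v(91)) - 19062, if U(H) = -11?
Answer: 3061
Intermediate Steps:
v(u) = -11
(22134 + v(91)) - 19062 = (22134 - 11) - 19062 = 22123 - 19062 = 3061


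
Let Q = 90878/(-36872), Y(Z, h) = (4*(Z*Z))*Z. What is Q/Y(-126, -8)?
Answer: 45439/147515727744 ≈ 3.0803e-7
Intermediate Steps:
Y(Z, h) = 4*Z³ (Y(Z, h) = (4*Z²)*Z = 4*Z³)
Q = -45439/18436 (Q = 90878*(-1/36872) = -45439/18436 ≈ -2.4647)
Q/Y(-126, -8) = -45439/(18436*(4*(-126)³)) = -45439/(18436*(4*(-2000376))) = -45439/18436/(-8001504) = -45439/18436*(-1/8001504) = 45439/147515727744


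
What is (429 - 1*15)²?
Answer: 171396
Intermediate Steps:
(429 - 1*15)² = (429 - 15)² = 414² = 171396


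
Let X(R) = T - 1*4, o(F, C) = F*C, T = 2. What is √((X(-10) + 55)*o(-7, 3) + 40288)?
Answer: 5*√1567 ≈ 197.93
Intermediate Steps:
o(F, C) = C*F
X(R) = -2 (X(R) = 2 - 1*4 = 2 - 4 = -2)
√((X(-10) + 55)*o(-7, 3) + 40288) = √((-2 + 55)*(3*(-7)) + 40288) = √(53*(-21) + 40288) = √(-1113 + 40288) = √39175 = 5*√1567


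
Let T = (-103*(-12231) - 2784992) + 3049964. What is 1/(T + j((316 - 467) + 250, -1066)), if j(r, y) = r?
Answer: 1/1524864 ≈ 6.5580e-7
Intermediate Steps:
T = 1524765 (T = (1259793 - 2784992) + 3049964 = -1525199 + 3049964 = 1524765)
1/(T + j((316 - 467) + 250, -1066)) = 1/(1524765 + ((316 - 467) + 250)) = 1/(1524765 + (-151 + 250)) = 1/(1524765 + 99) = 1/1524864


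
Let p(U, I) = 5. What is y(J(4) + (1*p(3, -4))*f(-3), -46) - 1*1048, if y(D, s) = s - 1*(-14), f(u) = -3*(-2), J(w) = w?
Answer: -1080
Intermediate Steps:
f(u) = 6
y(D, s) = 14 + s (y(D, s) = s + 14 = 14 + s)
y(J(4) + (1*p(3, -4))*f(-3), -46) - 1*1048 = (14 - 46) - 1*1048 = -32 - 1048 = -1080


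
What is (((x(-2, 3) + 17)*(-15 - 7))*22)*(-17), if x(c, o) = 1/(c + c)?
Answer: 137819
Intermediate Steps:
x(c, o) = 1/(2*c)
(((x(-2, 3) + 17)*(-15 - 7))*22)*(-17) = ((((½)/(-2) + 17)*(-15 - 7))*22)*(-17) = ((((½)*(-½) + 17)*(-22))*22)*(-17) = (((-¼ + 17)*(-22))*22)*(-17) = (((67/4)*(-22))*22)*(-17) = -737/2*22*(-17) = -8107*(-17) = 137819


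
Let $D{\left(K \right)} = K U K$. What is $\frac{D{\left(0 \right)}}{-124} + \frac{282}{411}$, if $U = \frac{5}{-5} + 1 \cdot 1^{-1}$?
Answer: $\frac{94}{137} \approx 0.68613$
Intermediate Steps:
$U = 0$ ($U = 5 \left(- \frac{1}{5}\right) + 1 \cdot 1 = -1 + 1 = 0$)
$D{\left(K \right)} = 0$ ($D{\left(K \right)} = K 0 K = 0 K = 0$)
$\frac{D{\left(0 \right)}}{-124} + \frac{282}{411} = \frac{0}{-124} + \frac{282}{411} = 0 \left(- \frac{1}{124}\right) + 282 \cdot \frac{1}{411} = 0 + \frac{94}{137} = \frac{94}{137}$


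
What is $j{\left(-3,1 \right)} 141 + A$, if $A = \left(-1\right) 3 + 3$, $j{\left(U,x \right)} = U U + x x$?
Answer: $1410$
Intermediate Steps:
$j{\left(U,x \right)} = U^{2} + x^{2}$
$A = 0$ ($A = -3 + 3 = 0$)
$j{\left(-3,1 \right)} 141 + A = \left(\left(-3\right)^{2} + 1^{2}\right) 141 + 0 = \left(9 + 1\right) 141 + 0 = 10 \cdot 141 + 0 = 1410 + 0 = 1410$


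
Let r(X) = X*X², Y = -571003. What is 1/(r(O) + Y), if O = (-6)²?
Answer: -1/524347 ≈ -1.9071e-6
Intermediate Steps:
O = 36
r(X) = X³
1/(r(O) + Y) = 1/(36³ - 571003) = 1/(46656 - 571003) = 1/(-524347) = -1/524347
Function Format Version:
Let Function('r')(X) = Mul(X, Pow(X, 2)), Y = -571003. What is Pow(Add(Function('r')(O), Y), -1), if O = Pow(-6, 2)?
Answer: Rational(-1, 524347) ≈ -1.9071e-6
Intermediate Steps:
O = 36
Function('r')(X) = Pow(X, 3)
Pow(Add(Function('r')(O), Y), -1) = Pow(Add(Pow(36, 3), -571003), -1) = Pow(Add(46656, -571003), -1) = Pow(-524347, -1) = Rational(-1, 524347)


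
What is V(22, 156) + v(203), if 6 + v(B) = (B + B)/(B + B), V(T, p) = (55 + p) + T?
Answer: 228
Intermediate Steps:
V(T, p) = 55 + T + p
v(B) = -5 (v(B) = -6 + (B + B)/(B + B) = -6 + (2*B)/((2*B)) = -6 + (2*B)*(1/(2*B)) = -6 + 1 = -5)
V(22, 156) + v(203) = (55 + 22 + 156) - 5 = 233 - 5 = 228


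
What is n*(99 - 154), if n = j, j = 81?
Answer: -4455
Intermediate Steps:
n = 81
n*(99 - 154) = 81*(99 - 154) = 81*(-55) = -4455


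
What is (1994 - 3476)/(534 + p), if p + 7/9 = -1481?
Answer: 6669/4265 ≈ 1.5637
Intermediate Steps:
p = -13336/9 (p = -7/9 - 1481 = -13336/9 ≈ -1481.8)
(1994 - 3476)/(534 + p) = (1994 - 3476)/(534 - 13336/9) = -1482/(-8530/9) = -1482*(-9/8530) = 6669/4265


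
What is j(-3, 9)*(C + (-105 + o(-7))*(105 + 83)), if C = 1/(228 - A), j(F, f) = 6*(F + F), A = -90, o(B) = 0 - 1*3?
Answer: 38740026/53 ≈ 7.3094e+5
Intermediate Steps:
o(B) = -3 (o(B) = 0 - 3 = -3)
j(F, f) = 12*F (j(F, f) = 6*(2*F) = 12*F)
C = 1/318 (C = 1/(228 - 1*(-90)) = 1/(228 + 90) = 1/318 ≈ 0.0031447)
j(-3, 9)*(C + (-105 + o(-7))*(105 + 83)) = (12*(-3))*(1/318 + (-105 - 3)*(105 + 83)) = -36*(1/318 - 108*188) = -36*(1/318 - 20304) = -36*(-6456671/318) = 38740026/53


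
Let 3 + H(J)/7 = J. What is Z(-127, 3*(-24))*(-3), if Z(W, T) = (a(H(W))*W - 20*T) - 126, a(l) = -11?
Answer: -8133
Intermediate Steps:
H(J) = -21 + 7*J
Z(W, T) = -126 - 20*T - 11*W (Z(W, T) = (-11*W - 20*T) - 126 = (-20*T - 11*W) - 126 = -126 - 20*T - 11*W)
Z(-127, 3*(-24))*(-3) = (-126 - 60*(-24) - 11*(-127))*(-3) = (-126 - 20*(-72) + 1397)*(-3) = (-126 + 1440 + 1397)*(-3) = 2711*(-3) = -8133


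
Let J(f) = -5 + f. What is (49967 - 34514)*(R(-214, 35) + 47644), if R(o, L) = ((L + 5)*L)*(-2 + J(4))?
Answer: 671340132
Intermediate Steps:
R(o, L) = -3*L*(5 + L) (R(o, L) = ((L + 5)*L)*(-2 + (-5 + 4)) = ((5 + L)*L)*(-2 - 1) = (L*(5 + L))*(-3) = -3*L*(5 + L))
(49967 - 34514)*(R(-214, 35) + 47644) = (49967 - 34514)*(-3*35*(5 + 35) + 47644) = 15453*(-3*35*40 + 47644) = 15453*(-4200 + 47644) = 15453*43444 = 671340132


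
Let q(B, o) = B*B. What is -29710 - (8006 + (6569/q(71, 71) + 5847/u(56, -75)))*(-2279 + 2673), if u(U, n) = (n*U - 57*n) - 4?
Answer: -16217069198/5041 ≈ -3.2170e+6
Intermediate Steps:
q(B, o) = B²
u(U, n) = -4 - 57*n + U*n (u(U, n) = (U*n - 57*n) - 4 = (-57*n + U*n) - 4 = -4 - 57*n + U*n)
-29710 - (8006 + (6569/q(71, 71) + 5847/u(56, -75)))*(-2279 + 2673) = -29710 - (8006 + (6569/(71²) + 5847/(-4 - 57*(-75) + 56*(-75))))*(-2279 + 2673) = -29710 - (8006 + (6569/5041 + 5847/(-4 + 4275 - 4200)))*394 = -29710 - (8006 + (6569*(1/5041) + 5847/71))*394 = -29710 - (8006 + (6569/5041 + 5847*(1/71)))*394 = -29710 - (8006 + (6569/5041 + 5847/71))*394 = -29710 - (8006 + 421706/5041)*394 = -29710 - 40779952*394/5041 = -29710 - 1*16067301088/5041 = -29710 - 16067301088/5041 = -16217069198/5041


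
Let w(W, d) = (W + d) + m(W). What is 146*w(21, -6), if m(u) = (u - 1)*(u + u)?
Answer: 124830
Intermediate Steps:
m(u) = 2*u*(-1 + u) (m(u) = (-1 + u)*(2*u) = 2*u*(-1 + u))
w(W, d) = W + d + 2*W*(-1 + W) (w(W, d) = (W + d) + 2*W*(-1 + W) = W + d + 2*W*(-1 + W))
146*w(21, -6) = 146*(-6 - 1*21 + 2*21²) = 146*(-6 - 21 + 2*441) = 146*(-6 - 21 + 882) = 146*855 = 124830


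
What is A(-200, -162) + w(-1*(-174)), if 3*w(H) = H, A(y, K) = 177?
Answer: 235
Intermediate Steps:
w(H) = H/3
A(-200, -162) + w(-1*(-174)) = 177 + (-1*(-174))/3 = 177 + (1/3)*174 = 177 + 58 = 235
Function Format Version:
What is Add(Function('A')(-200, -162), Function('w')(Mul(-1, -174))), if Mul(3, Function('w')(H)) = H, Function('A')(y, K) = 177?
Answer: 235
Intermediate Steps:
Function('w')(H) = Mul(Rational(1, 3), H)
Add(Function('A')(-200, -162), Function('w')(Mul(-1, -174))) = Add(177, Mul(Rational(1, 3), Mul(-1, -174))) = Add(177, Mul(Rational(1, 3), 174)) = Add(177, 58) = 235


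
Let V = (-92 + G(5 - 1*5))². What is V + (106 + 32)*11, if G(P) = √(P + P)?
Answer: 9982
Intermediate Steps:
G(P) = √2*√P (G(P) = √(2*P) = √2*√P)
V = 8464 (V = (-92 + √2*√(5 - 1*5))² = (-92 + √2*√(5 - 5))² = (-92 + √2*√0)² = (-92 + √2*0)² = (-92 + 0)² = (-92)² = 8464)
V + (106 + 32)*11 = 8464 + (106 + 32)*11 = 8464 + 138*11 = 8464 + 1518 = 9982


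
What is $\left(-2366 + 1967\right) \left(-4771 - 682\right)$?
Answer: $2175747$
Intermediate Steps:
$\left(-2366 + 1967\right) \left(-4771 - 682\right) = - 399 \left(-4771 - 682\right) = \left(-399\right) \left(-5453\right) = 2175747$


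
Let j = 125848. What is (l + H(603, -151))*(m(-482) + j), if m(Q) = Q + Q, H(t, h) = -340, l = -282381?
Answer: -35307329364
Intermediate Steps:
m(Q) = 2*Q
(l + H(603, -151))*(m(-482) + j) = (-282381 - 340)*(2*(-482) + 125848) = -282721*(-964 + 125848) = -282721*124884 = -35307329364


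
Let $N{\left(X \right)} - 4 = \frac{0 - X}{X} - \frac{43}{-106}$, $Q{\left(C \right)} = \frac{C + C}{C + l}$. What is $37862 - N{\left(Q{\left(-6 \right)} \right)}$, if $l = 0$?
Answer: $\frac{4013011}{106} \approx 37859.0$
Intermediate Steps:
$Q{\left(C \right)} = 2$ ($Q{\left(C \right)} = \frac{C + C}{C + 0} = \frac{2 C}{C} = 2$)
$N{\left(X \right)} = \frac{361}{106}$ ($N{\left(X \right)} = 4 + \left(\frac{0 - X}{X} - \frac{43}{-106}\right) = 4 + \left(\frac{\left(-1\right) X}{X} - - \frac{43}{106}\right) = 4 + \left(-1 + \frac{43}{106}\right) = 4 - \frac{63}{106} = \frac{361}{106}$)
$37862 - N{\left(Q{\left(-6 \right)} \right)} = 37862 - \frac{361}{106} = \frac{4013011}{106}$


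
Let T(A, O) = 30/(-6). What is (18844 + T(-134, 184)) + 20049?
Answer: 38888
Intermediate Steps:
T(A, O) = -5 (T(A, O) = 30*(-⅙) = -5)
(18844 + T(-134, 184)) + 20049 = (18844 - 5) + 20049 = 18839 + 20049 = 38888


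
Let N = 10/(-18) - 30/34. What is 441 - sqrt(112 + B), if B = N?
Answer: 441 - 2*sqrt(71893)/51 ≈ 430.49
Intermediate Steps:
N = -220/153 (N = 10*(-1/18) - 30*1/34 = -5/9 - 15/17 = -220/153 ≈ -1.4379)
B = -220/153 ≈ -1.4379
441 - sqrt(112 + B) = 441 - sqrt(112 - 220/153) = 441 - sqrt(16916/153) = 441 - 2*sqrt(71893)/51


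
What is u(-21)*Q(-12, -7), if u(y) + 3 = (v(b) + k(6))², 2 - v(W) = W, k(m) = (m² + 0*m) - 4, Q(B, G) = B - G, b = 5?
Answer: -4190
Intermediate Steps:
k(m) = -4 + m² (k(m) = (m² + 0) - 4 = m² - 4 = -4 + m²)
v(W) = 2 - W
u(y) = 838 (u(y) = -3 + ((2 - 1*5) + (-4 + 6²))² = -3 + ((2 - 5) + (-4 + 36))² = -3 + (-3 + 32)² = -3 + 29² = -3 + 841 = 838)
u(-21)*Q(-12, -7) = 838*(-12 - 1*(-7)) = 838*(-12 + 7) = 838*(-5) = -4190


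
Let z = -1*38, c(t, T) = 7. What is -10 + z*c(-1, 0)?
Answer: -276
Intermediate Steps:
z = -38
-10 + z*c(-1, 0) = -10 - 38*7 = -10 - 266 = -276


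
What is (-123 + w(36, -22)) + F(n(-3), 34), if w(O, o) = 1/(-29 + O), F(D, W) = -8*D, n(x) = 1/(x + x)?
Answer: -2552/21 ≈ -121.52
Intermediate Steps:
n(x) = 1/(2*x)
(-123 + w(36, -22)) + F(n(-3), 34) = (-123 + 1/(-29 + 36)) - 4/(-3) = (-123 + 1/7) - 4*(-1)/3 = (-123 + ⅐) - 8*(-⅙) = -860/7 + 4/3 = -2552/21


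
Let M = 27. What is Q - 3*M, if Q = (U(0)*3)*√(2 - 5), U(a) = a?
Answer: -81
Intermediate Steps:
Q = 0 (Q = (0*3)*√(2 - 5) = 0*√(-3) = 0*(I*√3) = 0)
Q - 3*M = 0 - 3*27 = 0 - 81 = -81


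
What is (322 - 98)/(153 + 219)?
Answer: 56/93 ≈ 0.60215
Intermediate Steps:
(322 - 98)/(153 + 219) = 224/372 = 224*(1/372) = 56/93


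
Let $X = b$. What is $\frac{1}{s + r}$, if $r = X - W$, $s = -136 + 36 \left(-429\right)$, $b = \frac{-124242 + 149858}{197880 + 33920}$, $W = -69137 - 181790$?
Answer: $\frac{28975}{6819182527} \approx 4.249 \cdot 10^{-6}$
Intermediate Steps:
$W = -250927$ ($W = -69137 - 181790 = -250927$)
$b = \frac{3202}{28975}$ ($b = \frac{25616}{231800} = 25616 \cdot \frac{1}{231800} = \frac{3202}{28975} \approx 0.11051$)
$X = \frac{3202}{28975} \approx 0.11051$
$s = -15580$ ($s = -136 - 15444 = -15580$)
$r = \frac{7270613027}{28975}$ ($r = \frac{3202}{28975} - -250927 = \frac{3202}{28975} + 250927 = \frac{7270613027}{28975} \approx 2.5093 \cdot 10^{5}$)
$\frac{1}{s + r} = \frac{1}{-15580 + \frac{7270613027}{28975}} = \frac{1}{\frac{6819182527}{28975}} = \frac{28975}{6819182527}$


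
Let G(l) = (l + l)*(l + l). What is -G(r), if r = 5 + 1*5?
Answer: -400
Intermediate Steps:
r = 10 (r = 5 + 5 = 10)
G(l) = 4*l**2 (G(l) = (2*l)*(2*l) = 4*l**2)
-G(r) = -4*10**2 = -4*100 = -1*400 = -400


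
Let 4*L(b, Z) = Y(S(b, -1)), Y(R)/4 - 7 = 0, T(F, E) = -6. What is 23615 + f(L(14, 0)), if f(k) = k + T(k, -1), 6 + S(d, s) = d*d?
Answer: 23616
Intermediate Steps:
S(d, s) = -6 + d² (S(d, s) = -6 + d*d = -6 + d²)
Y(R) = 28 (Y(R) = 28 + 4*0 = 28 + 0 = 28)
L(b, Z) = 7 (L(b, Z) = (¼)*28 = 7)
f(k) = -6 + k (f(k) = k - 6 = -6 + k)
23615 + f(L(14, 0)) = 23615 + (-6 + 7) = 23615 + 1 = 23616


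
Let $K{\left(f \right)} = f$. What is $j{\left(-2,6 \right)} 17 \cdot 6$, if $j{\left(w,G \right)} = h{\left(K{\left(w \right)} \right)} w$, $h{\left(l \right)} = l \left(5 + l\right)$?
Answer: $1224$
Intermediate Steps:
$j{\left(w,G \right)} = w^{2} \left(5 + w\right)$ ($j{\left(w,G \right)} = w \left(5 + w\right) w = w^{2} \left(5 + w\right)$)
$j{\left(-2,6 \right)} 17 \cdot 6 = \left(-2\right)^{2} \left(5 - 2\right) 17 \cdot 6 = 4 \cdot 3 \cdot 17 \cdot 6 = 12 \cdot 17 \cdot 6 = 204 \cdot 6 = 1224$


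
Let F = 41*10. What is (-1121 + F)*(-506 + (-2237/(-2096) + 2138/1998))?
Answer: 83348162923/232656 ≈ 3.5825e+5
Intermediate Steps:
F = 410
(-1121 + F)*(-506 + (-2237/(-2096) + 2138/1998)) = (-1121 + 410)*(-506 + (-2237/(-2096) + 2138/1998)) = -711*(-506 + (-2237*(-1/2096) + 2138*(1/1998))) = -711*(-506 + (2237/2096 + 1069/999)) = -711*(-506 + 4475387/2093904) = -711*(-1055040037/2093904) = 83348162923/232656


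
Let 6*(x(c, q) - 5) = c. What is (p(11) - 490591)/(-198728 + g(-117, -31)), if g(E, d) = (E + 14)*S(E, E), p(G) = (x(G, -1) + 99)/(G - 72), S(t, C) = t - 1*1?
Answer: 179556941/68286084 ≈ 2.6295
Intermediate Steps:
S(t, C) = -1 + t (S(t, C) = t - 1 = -1 + t)
x(c, q) = 5 + c/6
p(G) = (104 + G/6)/(-72 + G) (p(G) = ((5 + G/6) + 99)/(G - 72) = (104 + G/6)/(-72 + G))
g(E, d) = (-1 + E)*(14 + E) (g(E, d) = (E + 14)*(-1 + E) = (14 + E)*(-1 + E) = (-1 + E)*(14 + E))
(p(11) - 490591)/(-198728 + g(-117, -31)) = ((624 + 11)/(6*(-72 + 11)) - 490591)/(-198728 + (-1 - 117)*(14 - 117)) = ((⅙)*635/(-61) - 490591)/(-198728 - 118*(-103)) = ((⅙)*(-1/61)*635 - 490591)/(-198728 + 12154) = (-635/366 - 490591)/(-186574) = -179556941/366*(-1/186574) = 179556941/68286084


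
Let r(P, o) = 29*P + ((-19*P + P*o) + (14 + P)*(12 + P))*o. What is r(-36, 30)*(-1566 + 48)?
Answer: -4426488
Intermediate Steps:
r(P, o) = 29*P + o*(-19*P + P*o + (12 + P)*(14 + P)) (r(P, o) = 29*P + ((-19*P + P*o) + (12 + P)*(14 + P))*o = 29*P + (-19*P + P*o + (12 + P)*(14 + P))*o = 29*P + o*(-19*P + P*o + (12 + P)*(14 + P)))
r(-36, 30)*(-1566 + 48) = (29*(-36) + 168*30 - 36*30² + 30*(-36)² + 7*(-36)*30)*(-1566 + 48) = (-1044 + 5040 - 36*900 + 30*1296 - 7560)*(-1518) = (-1044 + 5040 - 32400 + 38880 - 7560)*(-1518) = 2916*(-1518) = -4426488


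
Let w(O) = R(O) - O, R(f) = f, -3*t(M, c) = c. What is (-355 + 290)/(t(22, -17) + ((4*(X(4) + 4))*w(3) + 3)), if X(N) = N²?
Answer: -15/2 ≈ -7.5000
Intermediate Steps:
t(M, c) = -c/3
w(O) = 0 (w(O) = O - O = 0)
(-355 + 290)/(t(22, -17) + ((4*(X(4) + 4))*w(3) + 3)) = (-355 + 290)/(-⅓*(-17) + ((4*(4² + 4))*0 + 3)) = -65/(17/3 + ((4*(16 + 4))*0 + 3)) = -65/(17/3 + ((4*20)*0 + 3)) = -65/(17/3 + (80*0 + 3)) = -65/(17/3 + (0 + 3)) = -65/(17/3 + 3) = -65/(26/3) = (3/26)*(-65) = -15/2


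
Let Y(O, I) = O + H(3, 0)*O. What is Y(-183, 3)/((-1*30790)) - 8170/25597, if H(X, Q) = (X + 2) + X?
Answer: -209396041/788131630 ≈ -0.26569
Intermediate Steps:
H(X, Q) = 2 + 2*X (H(X, Q) = (2 + X) + X = 2 + 2*X)
Y(O, I) = 9*O (Y(O, I) = O + (2 + 2*3)*O = O + (2 + 6)*O = O + 8*O = 9*O)
Y(-183, 3)/((-1*30790)) - 8170/25597 = (9*(-183))/((-1*30790)) - 8170/25597 = -1647/(-30790) - 8170*1/25597 = -1647*(-1/30790) - 8170/25597 = 1647/30790 - 8170/25597 = -209396041/788131630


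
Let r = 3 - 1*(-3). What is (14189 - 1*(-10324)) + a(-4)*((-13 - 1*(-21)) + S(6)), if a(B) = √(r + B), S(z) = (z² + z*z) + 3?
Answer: 24513 + 83*√2 ≈ 24630.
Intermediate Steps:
r = 6 (r = 3 + 3 = 6)
S(z) = 3 + 2*z² (S(z) = (z² + z²) + 3 = 2*z² + 3 = 3 + 2*z²)
a(B) = √(6 + B)
(14189 - 1*(-10324)) + a(-4)*((-13 - 1*(-21)) + S(6)) = (14189 - 1*(-10324)) + √(6 - 4)*((-13 - 1*(-21)) + (3 + 2*6²)) = (14189 + 10324) + √2*((-13 + 21) + (3 + 2*36)) = 24513 + √2*(8 + (3 + 72)) = 24513 + √2*(8 + 75) = 24513 + √2*83 = 24513 + 83*√2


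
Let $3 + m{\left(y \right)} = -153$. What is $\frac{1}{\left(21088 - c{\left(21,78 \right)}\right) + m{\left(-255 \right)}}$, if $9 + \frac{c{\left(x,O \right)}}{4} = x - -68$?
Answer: $\frac{1}{20612} \approx 4.8515 \cdot 10^{-5}$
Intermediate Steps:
$c{\left(x,O \right)} = 236 + 4 x$ ($c{\left(x,O \right)} = -36 + 4 \left(x - -68\right) = -36 + 4 \left(x + 68\right) = -36 + 4 \left(68 + x\right) = -36 + \left(272 + 4 x\right) = 236 + 4 x$)
$m{\left(y \right)} = -156$ ($m{\left(y \right)} = -3 - 153 = -156$)
$\frac{1}{\left(21088 - c{\left(21,78 \right)}\right) + m{\left(-255 \right)}} = \frac{1}{\left(21088 - \left(236 + 4 \cdot 21\right)\right) - 156} = \frac{1}{\left(21088 - \left(236 + 84\right)\right) - 156} = \frac{1}{\left(21088 - 320\right) - 156} = \frac{1}{20768 - 156} = \frac{1}{20612}$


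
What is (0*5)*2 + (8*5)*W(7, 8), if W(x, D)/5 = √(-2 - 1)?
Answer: 200*I*√3 ≈ 346.41*I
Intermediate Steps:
W(x, D) = 5*I*√3 (W(x, D) = 5*√(-2 - 1) = 5*√(-3) = 5*(I*√3) = 5*I*√3)
(0*5)*2 + (8*5)*W(7, 8) = (0*5)*2 + (8*5)*(5*I*√3) = 0*2 + 40*(5*I*√3) = 0 + 200*I*√3 = 200*I*√3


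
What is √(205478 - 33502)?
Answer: 2*√42994 ≈ 414.70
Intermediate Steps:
√(205478 - 33502) = √171976 = 2*√42994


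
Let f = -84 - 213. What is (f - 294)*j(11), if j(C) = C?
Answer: -6501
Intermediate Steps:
f = -297
(f - 294)*j(11) = (-297 - 294)*11 = -591*11 = -6501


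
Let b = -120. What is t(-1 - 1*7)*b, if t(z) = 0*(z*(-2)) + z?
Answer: 960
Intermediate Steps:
t(z) = z (t(z) = 0*(-2*z) + z = 0 + z = z)
t(-1 - 1*7)*b = (-1 - 1*7)*(-120) = (-1 - 7)*(-120) = -8*(-120) = 960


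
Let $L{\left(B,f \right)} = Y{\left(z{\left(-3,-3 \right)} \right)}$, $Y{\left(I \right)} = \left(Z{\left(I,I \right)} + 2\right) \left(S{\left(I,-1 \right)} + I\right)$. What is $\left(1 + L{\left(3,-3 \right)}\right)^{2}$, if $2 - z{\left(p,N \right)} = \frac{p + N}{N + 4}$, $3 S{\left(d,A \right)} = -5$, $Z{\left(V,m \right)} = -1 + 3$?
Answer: $\frac{6241}{9} \approx 693.44$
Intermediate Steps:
$Z{\left(V,m \right)} = 2$
$S{\left(d,A \right)} = - \frac{5}{3}$ ($S{\left(d,A \right)} = \frac{1}{3} \left(-5\right) = - \frac{5}{3}$)
$z{\left(p,N \right)} = 2 - \frac{N + p}{4 + N}$ ($z{\left(p,N \right)} = 2 - \frac{p + N}{N + 4} = 2 - \frac{N + p}{4 + N}$)
$Y{\left(I \right)} = - \frac{20}{3} + 4 I$ ($Y{\left(I \right)} = \left(2 + 2\right) \left(- \frac{5}{3} + I\right) = 4 \left(- \frac{5}{3} + I\right) = - \frac{20}{3} + 4 I$)
$L{\left(B,f \right)} = \frac{76}{3}$ ($L{\left(B,f \right)} = - \frac{20}{3} + 4 \frac{8 - 3 - -3}{4 - 3} = - \frac{20}{3} + 4 \frac{8 - 3 + 3}{1} = - \frac{20}{3} + 4 \cdot 1 \cdot 8 = - \frac{20}{3} + 4 \cdot 8 = - \frac{20}{3} + 32 = \frac{76}{3}$)
$\left(1 + L{\left(3,-3 \right)}\right)^{2} = \left(1 + \frac{76}{3}\right)^{2} = \left(\frac{79}{3}\right)^{2} = \frac{6241}{9}$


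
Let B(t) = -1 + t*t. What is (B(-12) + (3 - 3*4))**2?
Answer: 17956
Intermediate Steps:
B(t) = -1 + t**2
(B(-12) + (3 - 3*4))**2 = ((-1 + (-12)**2) + (3 - 3*4))**2 = ((-1 + 144) + (3 - 12))**2 = (143 - 9)**2 = 134**2 = 17956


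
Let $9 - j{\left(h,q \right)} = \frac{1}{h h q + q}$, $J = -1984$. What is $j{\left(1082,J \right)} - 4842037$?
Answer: $- \frac{11246667528915199}{2322718400} \approx -4.842 \cdot 10^{6}$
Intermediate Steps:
$j{\left(h,q \right)} = 9 - \frac{1}{q + q h^{2}}$ ($j{\left(h,q \right)} = 9 - \frac{1}{h h q + q} = 9 - \frac{1}{h^{2} q + q} = 9 - \frac{1}{q h^{2} + q} = 9 - \frac{1}{q + q h^{2}}$)
$j{\left(1082,J \right)} - 4842037 = \frac{-1 + 9 \left(-1984\right) + 9 \left(-1984\right) 1082^{2}}{\left(-1984\right) \left(1 + 1082^{2}\right)} - 4842037 = - \frac{-1 - 17856 + 9 \left(-1984\right) 1170724}{1984 \left(1 + 1170724\right)} - 4842037 = - \frac{-1 - 17856 - 20904447744}{1984 \cdot 1170725} - 4842037 = \left(- \frac{1}{1984}\right) \frac{1}{1170725} \left(-20904465601\right) - 4842037 = \frac{20904465601}{2322718400} - 4842037 = - \frac{11246667528915199}{2322718400}$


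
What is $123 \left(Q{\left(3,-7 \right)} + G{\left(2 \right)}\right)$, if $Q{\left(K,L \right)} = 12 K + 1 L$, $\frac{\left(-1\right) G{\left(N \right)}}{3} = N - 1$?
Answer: $3198$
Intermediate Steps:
$G{\left(N \right)} = 3 - 3 N$ ($G{\left(N \right)} = - 3 \left(N - 1\right) = - 3 \left(-1 + N\right) = 3 - 3 N$)
$Q{\left(K,L \right)} = L + 12 K$ ($Q{\left(K,L \right)} = 12 K + L = L + 12 K$)
$123 \left(Q{\left(3,-7 \right)} + G{\left(2 \right)}\right) = 123 \left(\left(-7 + 12 \cdot 3\right) + \left(3 - 6\right)\right) = 123 \left(\left(-7 + 36\right) + \left(3 - 6\right)\right) = 123 \left(29 - 3\right) = 123 \cdot 26 = 3198$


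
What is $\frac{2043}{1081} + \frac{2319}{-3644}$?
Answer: $\frac{4937853}{3939164} \approx 1.2535$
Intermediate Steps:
$\frac{2043}{1081} + \frac{2319}{-3644} = 2043 \cdot \frac{1}{1081} + 2319 \left(- \frac{1}{3644}\right) = \frac{2043}{1081} - \frac{2319}{3644} = \frac{4937853}{3939164}$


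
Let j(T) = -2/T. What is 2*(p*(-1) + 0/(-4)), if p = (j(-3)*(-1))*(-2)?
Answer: -8/3 ≈ -2.6667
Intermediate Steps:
p = 4/3 (p = (-2/(-3)*(-1))*(-2) = (-2*(-⅓)*(-1))*(-2) = ((⅔)*(-1))*(-2) = -⅔*(-2) = 4/3 ≈ 1.3333)
2*(p*(-1) + 0/(-4)) = 2*((4/3)*(-1) + 0/(-4)) = 2*(-4/3 + 0*(-¼)) = 2*(-4/3 + 0) = 2*(-4/3) = -8/3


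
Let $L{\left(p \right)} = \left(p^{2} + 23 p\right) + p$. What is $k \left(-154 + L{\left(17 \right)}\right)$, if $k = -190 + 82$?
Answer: $-58644$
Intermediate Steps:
$k = -108$
$L{\left(p \right)} = p^{2} + 24 p$
$k \left(-154 + L{\left(17 \right)}\right) = - 108 \left(-154 + 17 \left(24 + 17\right)\right) = - 108 \left(-154 + 17 \cdot 41\right) = - 108 \left(-154 + 697\right) = \left(-108\right) 543 = -58644$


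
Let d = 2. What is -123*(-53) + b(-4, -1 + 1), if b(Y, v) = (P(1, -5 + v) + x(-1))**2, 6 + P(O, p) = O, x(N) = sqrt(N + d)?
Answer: 6535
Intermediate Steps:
x(N) = sqrt(2 + N) (x(N) = sqrt(N + 2) = sqrt(2 + N))
P(O, p) = -6 + O
b(Y, v) = 16 (b(Y, v) = ((-6 + 1) + sqrt(2 - 1))**2 = (-5 + sqrt(1))**2 = (-5 + 1)**2 = (-4)**2 = 16)
-123*(-53) + b(-4, -1 + 1) = -123*(-53) + 16 = 6519 + 16 = 6535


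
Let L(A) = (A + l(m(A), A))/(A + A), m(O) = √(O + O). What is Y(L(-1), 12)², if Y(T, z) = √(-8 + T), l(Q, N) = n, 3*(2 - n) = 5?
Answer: -23/3 ≈ -7.6667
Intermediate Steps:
n = ⅓ (n = 2 - ⅓*5 = 2 - 5/3 = ⅓ ≈ 0.33333)
m(O) = √2*√O (m(O) = √(2*O) = √2*√O)
l(Q, N) = ⅓
L(A) = (⅓ + A)/(2*A) (L(A) = (A + ⅓)/(A + A) = (⅓ + A)/((2*A)) = (⅓ + A)*(1/(2*A)) = (⅓ + A)/(2*A))
Y(L(-1), 12)² = (√(-8 + (⅙)*(1 + 3*(-1))/(-1)))² = (√(-8 + (⅙)*(-1)*(1 - 3)))² = (√(-8 + (⅙)*(-1)*(-2)))² = (√(-8 + ⅓))² = (√(-23/3))² = (I*√69/3)² = -23/3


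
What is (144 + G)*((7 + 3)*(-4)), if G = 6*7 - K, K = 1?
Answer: -7400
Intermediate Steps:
G = 41 (G = 6*7 - 1*1 = 42 - 1 = 41)
(144 + G)*((7 + 3)*(-4)) = (144 + 41)*((7 + 3)*(-4)) = 185*(10*(-4)) = 185*(-40) = -7400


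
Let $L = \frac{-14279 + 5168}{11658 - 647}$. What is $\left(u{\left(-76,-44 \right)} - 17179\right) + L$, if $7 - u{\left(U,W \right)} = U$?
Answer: $- \frac{188253167}{11011} \approx -17097.0$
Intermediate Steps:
$u{\left(U,W \right)} = 7 - U$
$L = - \frac{9111}{11011} \approx -0.82745$
$\left(u{\left(-76,-44 \right)} - 17179\right) + L = \left(\left(7 - -76\right) - 17179\right) - \frac{9111}{11011} = \left(\left(7 + 76\right) - 17179\right) - \frac{9111}{11011} = \left(83 - 17179\right) - \frac{9111}{11011} = -17096 - \frac{9111}{11011} = - \frac{188253167}{11011}$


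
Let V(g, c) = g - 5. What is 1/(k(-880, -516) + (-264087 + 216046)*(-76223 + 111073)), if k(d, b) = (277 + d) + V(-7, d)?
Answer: -1/1674229465 ≈ -5.9729e-10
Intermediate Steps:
V(g, c) = -5 + g
k(d, b) = 265 + d (k(d, b) = (277 + d) + (-5 - 7) = (277 + d) - 12 = 265 + d)
1/(k(-880, -516) + (-264087 + 216046)*(-76223 + 111073)) = 1/((265 - 880) + (-264087 + 216046)*(-76223 + 111073)) = 1/(-615 - 48041*34850) = 1/(-615 - 1674228850) = 1/(-1674229465) = -1/1674229465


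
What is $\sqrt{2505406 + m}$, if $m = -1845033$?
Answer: $7 \sqrt{13477} \approx 812.63$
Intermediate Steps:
$\sqrt{2505406 + m} = \sqrt{2505406 - 1845033} = \sqrt{660373} = 7 \sqrt{13477}$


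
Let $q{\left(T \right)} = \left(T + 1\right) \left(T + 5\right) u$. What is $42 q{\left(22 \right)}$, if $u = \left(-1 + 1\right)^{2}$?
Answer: $0$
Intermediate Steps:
$u = 0$ ($u = 0^{2} = 0$)
$q{\left(T \right)} = 0$ ($q{\left(T \right)} = \left(T + 1\right) \left(T + 5\right) 0 = \left(1 + T\right) \left(5 + T\right) 0 = 0$)
$42 q{\left(22 \right)} = 42 \cdot 0 = 0$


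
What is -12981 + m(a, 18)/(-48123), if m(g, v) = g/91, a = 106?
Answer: -56846304439/4379193 ≈ -12981.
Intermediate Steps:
m(g, v) = g/91 (m(g, v) = g*(1/91) = g/91)
-12981 + m(a, 18)/(-48123) = -12981 + ((1/91)*106)/(-48123) = -12981 + (106/91)*(-1/48123) = -12981 - 106/4379193 = -56846304439/4379193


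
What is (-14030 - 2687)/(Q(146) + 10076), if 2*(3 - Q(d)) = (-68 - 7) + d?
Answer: -33434/20087 ≈ -1.6645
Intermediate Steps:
Q(d) = 81/2 - d/2 (Q(d) = 3 - ((-68 - 7) + d)/2 = 3 - (-75 + d)/2 = 3 + (75/2 - d/2) = 81/2 - d/2)
(-14030 - 2687)/(Q(146) + 10076) = (-14030 - 2687)/((81/2 - ½*146) + 10076) = -16717/((81/2 - 73) + 10076) = -16717/(-65/2 + 10076) = -16717/20087/2 = -16717*2/20087 = -33434/20087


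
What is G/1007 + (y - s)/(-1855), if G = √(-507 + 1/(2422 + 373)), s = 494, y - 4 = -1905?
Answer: 479/371 + 2*I*√990173470/2814565 ≈ 1.2911 + 0.02236*I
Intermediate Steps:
y = -1901 (y = 4 - 1905 = -1901)
G = 2*I*√990173470/2795 (G = √(-507 + 1/2795) = √(-1417064/2795) = 2*I*√990173470/2795 ≈ 22.517*I)
G/1007 + (y - s)/(-1855) = (2*I*√990173470/2795)/1007 + (-1901 - 1*494)/(-1855) = (2*I*√990173470/2795)*(1/1007) + (-1901 - 494)*(-1/1855) = 2*I*√990173470/2814565 - 2395*(-1/1855) = 2*I*√990173470/2814565 + 479/371 = 479/371 + 2*I*√990173470/2814565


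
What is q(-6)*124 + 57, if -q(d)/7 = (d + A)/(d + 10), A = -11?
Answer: 3746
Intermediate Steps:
q(d) = -7*(-11 + d)/(10 + d) (q(d) = -7*(d - 11)/(d + 10) = -7*(-11 + d)/(10 + d))
q(-6)*124 + 57 = (7*(11 - 1*(-6))/(10 - 6))*124 + 57 = (7*(11 + 6)/4)*124 + 57 = (7*(1/4)*17)*124 + 57 = (119/4)*124 + 57 = 3689 + 57 = 3746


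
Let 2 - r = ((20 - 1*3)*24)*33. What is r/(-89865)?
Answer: 13462/89865 ≈ 0.14980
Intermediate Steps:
r = -13462 (r = 2 - (20 - 1*3)*24*33 = 2 - (20 - 3)*24*33 = 2 - 17*24*33 = 2 - 408*33 = 2 - 1*13464 = 2 - 13464 = -13462)
r/(-89865) = -13462/(-89865) = -13462*(-1/89865) = 13462/89865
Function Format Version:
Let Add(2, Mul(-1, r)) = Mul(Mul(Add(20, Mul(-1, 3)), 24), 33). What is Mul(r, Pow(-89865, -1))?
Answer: Rational(13462, 89865) ≈ 0.14980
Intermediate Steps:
r = -13462 (r = Add(2, Mul(-1, Mul(Mul(Add(20, Mul(-1, 3)), 24), 33))) = Add(2, Mul(-1, Mul(Mul(Add(20, -3), 24), 33))) = Add(2, Mul(-1, Mul(Mul(17, 24), 33))) = Add(2, Mul(-1, Mul(408, 33))) = Add(2, Mul(-1, 13464)) = Add(2, -13464) = -13462)
Mul(r, Pow(-89865, -1)) = Mul(-13462, Pow(-89865, -1)) = Mul(-13462, Rational(-1, 89865)) = Rational(13462, 89865)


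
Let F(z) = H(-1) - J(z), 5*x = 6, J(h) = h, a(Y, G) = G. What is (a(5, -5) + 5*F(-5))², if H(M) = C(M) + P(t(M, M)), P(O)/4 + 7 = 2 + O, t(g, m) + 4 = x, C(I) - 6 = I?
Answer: 12321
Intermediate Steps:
C(I) = 6 + I
x = 6/5 (x = (⅕)*6 = 6/5 ≈ 1.2000)
t(g, m) = -14/5 (t(g, m) = -4 + 6/5 = -14/5)
P(O) = -20 + 4*O (P(O) = -28 + 4*(2 + O) = -28 + (8 + 4*O) = -20 + 4*O)
H(M) = -126/5 + M (H(M) = (6 + M) + (-20 + 4*(-14/5)) = (6 + M) + (-20 - 56/5) = (6 + M) - 156/5 = -126/5 + M)
F(z) = -131/5 - z (F(z) = (-126/5 - 1) - z = -131/5 - z)
(a(5, -5) + 5*F(-5))² = (-5 + 5*(-131/5 - 1*(-5)))² = (-5 + 5*(-131/5 + 5))² = (-5 + 5*(-106/5))² = (-5 - 106)² = (-111)² = 12321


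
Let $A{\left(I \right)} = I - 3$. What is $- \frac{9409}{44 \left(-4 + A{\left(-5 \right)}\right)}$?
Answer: $\frac{9409}{528} \approx 17.82$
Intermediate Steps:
$A{\left(I \right)} = -3 + I$
$- \frac{9409}{44 \left(-4 + A{\left(-5 \right)}\right)} = - \frac{9409}{44 \left(-4 - 8\right)} = - \frac{9409}{44 \left(-12\right)} = - \frac{9409}{-528} = \left(-9409\right) \left(- \frac{1}{528}\right) = \frac{9409}{528}$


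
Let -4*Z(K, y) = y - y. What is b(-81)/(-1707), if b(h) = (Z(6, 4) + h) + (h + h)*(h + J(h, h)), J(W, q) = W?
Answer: -8721/569 ≈ -15.327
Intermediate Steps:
Z(K, y) = 0 (Z(K, y) = -(y - y)/4 = -¼*0 = 0)
b(h) = h + 4*h² (b(h) = (0 + h) + (h + h)*(h + h) = h + (2*h)*(2*h) = h + 4*h²)
b(-81)/(-1707) = -81*(1 + 4*(-81))/(-1707) = -81*(1 - 324)*(-1/1707) = -81*(-323)*(-1/1707) = 26163*(-1/1707) = -8721/569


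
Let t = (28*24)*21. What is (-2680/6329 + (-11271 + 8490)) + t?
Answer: 71711219/6329 ≈ 11331.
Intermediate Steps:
t = 14112 (t = 672*21 = 14112)
(-2680/6329 + (-11271 + 8490)) + t = (-2680/6329 + (-11271 + 8490)) + 14112 = (-2680*1/6329 - 2781) + 14112 = (-2680/6329 - 2781) + 14112 = -17603629/6329 + 14112 = 71711219/6329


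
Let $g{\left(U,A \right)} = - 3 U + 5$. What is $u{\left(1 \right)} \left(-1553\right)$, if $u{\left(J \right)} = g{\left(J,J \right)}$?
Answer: $-3106$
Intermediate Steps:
$g{\left(U,A \right)} = 5 - 3 U$
$u{\left(J \right)} = 5 - 3 J$
$u{\left(1 \right)} \left(-1553\right) = \left(5 - 3\right) \left(-1553\right) = 2 \left(-1553\right) = -3106$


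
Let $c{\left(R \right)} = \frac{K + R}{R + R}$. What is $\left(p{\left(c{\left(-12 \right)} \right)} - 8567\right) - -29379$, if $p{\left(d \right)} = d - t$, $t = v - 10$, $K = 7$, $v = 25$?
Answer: $\frac{499133}{24} \approx 20797.0$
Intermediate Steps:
$t = 15$ ($t = 25 - 10 = 15$)
$c{\left(R \right)} = \frac{7 + R}{2 R}$ ($c{\left(R \right)} = \frac{7 + R}{R + R} = \frac{7 + R}{2 R}$)
$p{\left(d \right)} = -15 + d$ ($p{\left(d \right)} = d - 15 = -15 + d$)
$\left(p{\left(c{\left(-12 \right)} \right)} - 8567\right) - -29379 = \left(\left(-15 + \frac{7 - 12}{2 \left(-12\right)}\right) - 8567\right) - -29379 = \left(\left(-15 + \frac{1}{2} \left(- \frac{1}{12}\right) \left(-5\right)\right) - 8567\right) + 29379 = \left(\left(-15 + \frac{5}{24}\right) - 8567\right) + 29379 = \left(- \frac{355}{24} - 8567\right) + 29379 = - \frac{205963}{24} + 29379 = \frac{499133}{24}$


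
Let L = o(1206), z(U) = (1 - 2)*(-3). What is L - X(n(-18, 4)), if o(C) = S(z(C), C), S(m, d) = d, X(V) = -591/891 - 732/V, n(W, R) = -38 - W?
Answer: 1737544/1485 ≈ 1170.1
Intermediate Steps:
z(U) = 3 (z(U) = -1*(-3) = 3)
X(V) = -197/297 - 732/V (X(V) = -591*1/891 - 732/V = -197/297 - 732/V)
o(C) = C
L = 1206
L - X(n(-18, 4)) = 1206 - (-197/297 - 732/(-38 - 1*(-18))) = 1206 - (-197/297 - 732/(-38 + 18)) = 1206 - (-197/297 - 732/(-20)) = 1206 - (-197/297 - 732*(-1/20)) = 1206 - (-197/297 + 183/5) = 1206 - 1*53366/1485 = 1206 - 53366/1485 = 1737544/1485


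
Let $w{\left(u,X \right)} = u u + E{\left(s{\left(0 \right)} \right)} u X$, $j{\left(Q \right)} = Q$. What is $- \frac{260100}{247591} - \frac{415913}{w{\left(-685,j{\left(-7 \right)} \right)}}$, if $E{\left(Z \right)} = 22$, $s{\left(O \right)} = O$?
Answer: $- \frac{252459687083}{142294261565} \approx -1.7742$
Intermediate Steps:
$w{\left(u,X \right)} = u^{2} + 22 X u$ ($w{\left(u,X \right)} = u u + 22 u X = u^{2} + 22 X u$)
$- \frac{260100}{247591} - \frac{415913}{w{\left(-685,j{\left(-7 \right)} \right)}} = - \frac{260100}{247591} - \frac{415913}{\left(-685\right) \left(-685 + 22 \left(-7\right)\right)} = \left(-260100\right) \frac{1}{247591} - \frac{415913}{\left(-685\right) \left(-685 - 154\right)} = - \frac{260100}{247591} - \frac{415913}{\left(-685\right) \left(-839\right)} = - \frac{260100}{247591} - \frac{415913}{574715} = - \frac{252459687083}{142294261565}$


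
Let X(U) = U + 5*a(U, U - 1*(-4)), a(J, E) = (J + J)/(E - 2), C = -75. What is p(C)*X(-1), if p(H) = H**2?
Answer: -61875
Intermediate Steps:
a(J, E) = 2*J/(-2 + E) (a(J, E) = (2*J)/(-2 + E) = 2*J/(-2 + E))
X(U) = U + 10*U/(2 + U) (X(U) = U + 5*(2*U/(-2 + (U - 1*(-4)))) = U + 5*(2*U/(-2 + (U + 4))) = U + 5*(2*U/(-2 + (4 + U))) = U + 5*(2*U/(2 + U)) = U + 10*U/(2 + U))
p(C)*X(-1) = (-75)**2*(-(12 - 1)/(2 - 1)) = 5625*(-1*11/1) = 5625*(-1*1*11) = 5625*(-11) = -61875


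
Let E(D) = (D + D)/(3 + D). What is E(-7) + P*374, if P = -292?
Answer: -218409/2 ≈ -1.0920e+5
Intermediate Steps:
E(D) = 2*D/(3 + D) (E(D) = (2*D)/(3 + D) = 2*D/(3 + D))
E(-7) + P*374 = 2*(-7)/(3 - 7) - 292*374 = 2*(-7)/(-4) - 109208 = 2*(-7)*(-¼) - 109208 = 7/2 - 109208 = -218409/2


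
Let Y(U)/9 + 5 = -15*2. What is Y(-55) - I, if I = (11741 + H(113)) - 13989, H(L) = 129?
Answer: 1804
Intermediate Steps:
Y(U) = -315 (Y(U) = -45 + 9*(-15*2) = -45 + 9*(-30) = -45 - 270 = -315)
I = -2119 (I = (11741 + 129) - 13989 = 11870 - 13989 = -2119)
Y(-55) - I = -315 - 1*(-2119) = -315 + 2119 = 1804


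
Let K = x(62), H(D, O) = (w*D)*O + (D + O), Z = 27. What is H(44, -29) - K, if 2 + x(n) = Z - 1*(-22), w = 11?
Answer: -14068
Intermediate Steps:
H(D, O) = D + O + 11*D*O (H(D, O) = (11*D)*O + (D + O) = 11*D*O + (D + O) = D + O + 11*D*O)
x(n) = 47 (x(n) = -2 + (27 - 1*(-22)) = -2 + (27 + 22) = -2 + 49 = 47)
K = 47
H(44, -29) - K = (44 - 29 + 11*44*(-29)) - 1*47 = (44 - 29 - 14036) - 47 = -14021 - 47 = -14068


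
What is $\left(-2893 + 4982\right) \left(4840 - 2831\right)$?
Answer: $4196801$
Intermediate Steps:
$\left(-2893 + 4982\right) \left(4840 - 2831\right) = 2089 \cdot 2009 = 4196801$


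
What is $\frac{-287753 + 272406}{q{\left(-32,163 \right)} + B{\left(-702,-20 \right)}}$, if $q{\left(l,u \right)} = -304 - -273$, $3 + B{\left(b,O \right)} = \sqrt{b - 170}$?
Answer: $\frac{260899}{1014} + \frac{15347 i \sqrt{218}}{1014} \approx 257.3 + 223.47 i$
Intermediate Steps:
$B{\left(b,O \right)} = -3 + \sqrt{-170 + b}$ ($B{\left(b,O \right)} = -3 + \sqrt{b - 170} = -3 + \sqrt{-170 + b}$)
$q{\left(l,u \right)} = -31$ ($q{\left(l,u \right)} = -304 + 273 = -31$)
$\frac{-287753 + 272406}{q{\left(-32,163 \right)} + B{\left(-702,-20 \right)}} = \frac{-287753 + 272406}{-31 - \left(3 - \sqrt{-170 - 702}\right)} = - \frac{15347}{-31 - \left(3 - \sqrt{-872}\right)} = - \frac{15347}{-31 - \left(3 - 2 i \sqrt{218}\right)} = - \frac{15347}{-34 + 2 i \sqrt{218}}$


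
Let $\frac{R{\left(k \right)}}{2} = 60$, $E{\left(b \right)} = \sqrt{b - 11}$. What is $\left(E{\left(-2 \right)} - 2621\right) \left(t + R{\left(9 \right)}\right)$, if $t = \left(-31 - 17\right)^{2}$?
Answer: $-6353304 + 2424 i \sqrt{13} \approx -6.3533 \cdot 10^{6} + 8739.9 i$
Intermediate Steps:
$E{\left(b \right)} = \sqrt{-11 + b}$
$R{\left(k \right)} = 120$ ($R{\left(k \right)} = 2 \cdot 60 = 120$)
$t = 2304$ ($t = \left(-48\right)^{2} = 2304$)
$\left(E{\left(-2 \right)} - 2621\right) \left(t + R{\left(9 \right)}\right) = \left(\sqrt{-11 - 2} - 2621\right) \left(2304 + 120\right) = \left(\sqrt{-13} - 2621\right) 2424 = \left(i \sqrt{13} - 2621\right) 2424 = \left(-2621 + i \sqrt{13}\right) 2424 = -6353304 + 2424 i \sqrt{13}$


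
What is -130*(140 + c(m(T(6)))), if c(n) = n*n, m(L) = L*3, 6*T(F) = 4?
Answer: -18720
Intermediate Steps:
T(F) = 2/3 (T(F) = (1/6)*4 = 2/3)
m(L) = 3*L
c(n) = n**2
-130*(140 + c(m(T(6)))) = -130*(140 + (3*(2/3))**2) = -130*(140 + 2**2) = -130*(140 + 4) = -130*144 = -18720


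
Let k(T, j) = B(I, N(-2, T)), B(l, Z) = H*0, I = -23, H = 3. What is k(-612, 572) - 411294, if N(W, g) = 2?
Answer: -411294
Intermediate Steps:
B(l, Z) = 0 (B(l, Z) = 3*0 = 0)
k(T, j) = 0
k(-612, 572) - 411294 = 0 - 411294 = -411294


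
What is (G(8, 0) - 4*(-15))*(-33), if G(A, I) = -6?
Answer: -1782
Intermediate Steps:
(G(8, 0) - 4*(-15))*(-33) = (-6 - 4*(-15))*(-33) = (-6 + 60)*(-33) = 54*(-33) = -1782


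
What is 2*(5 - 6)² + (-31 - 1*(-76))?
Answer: 47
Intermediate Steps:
2*(5 - 6)² + (-31 - 1*(-76)) = 2*(-1)² + (-31 + 76) = 2*1 + 45 = 2 + 45 = 47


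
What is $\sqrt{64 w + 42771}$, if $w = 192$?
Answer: $\sqrt{55059} \approx 234.65$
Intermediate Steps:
$\sqrt{64 w + 42771} = \sqrt{64 \cdot 192 + 42771} = \sqrt{12288 + 42771} = \sqrt{55059}$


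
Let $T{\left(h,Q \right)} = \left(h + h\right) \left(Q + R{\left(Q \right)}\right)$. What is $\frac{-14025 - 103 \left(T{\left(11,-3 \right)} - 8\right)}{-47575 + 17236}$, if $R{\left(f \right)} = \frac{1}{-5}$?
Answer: $\frac{29749}{151695} \approx 0.19611$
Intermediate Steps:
$R{\left(f \right)} = - \frac{1}{5}$
$T{\left(h,Q \right)} = 2 h \left(- \frac{1}{5} + Q\right)$ ($T{\left(h,Q \right)} = \left(h + h\right) \left(Q - \frac{1}{5}\right) = 2 h \left(- \frac{1}{5} + Q\right)$)
$\frac{-14025 - 103 \left(T{\left(11,-3 \right)} - 8\right)}{-47575 + 17236} = \frac{-14025 - 103 \left(\frac{2}{5} \cdot 11 \left(-1 + 5 \left(-3\right)\right) - 8\right)}{-47575 + 17236} = \frac{-14025 - 103 \left(\frac{2}{5} \cdot 11 \left(-1 - 15\right) - 8\right)}{-30339} = \left(-14025 - 103 \left(\frac{2}{5} \cdot 11 \left(-16\right) - 8\right)\right) \left(- \frac{1}{30339}\right) = \left(-14025 - 103 \left(- \frac{352}{5} - 8\right)\right) \left(- \frac{1}{30339}\right) = \left(-14025 - - \frac{40376}{5}\right) \left(- \frac{1}{30339}\right) = \left(-14025 + \frac{40376}{5}\right) \left(- \frac{1}{30339}\right) = \left(- \frac{29749}{5}\right) \left(- \frac{1}{30339}\right) = \frac{29749}{151695}$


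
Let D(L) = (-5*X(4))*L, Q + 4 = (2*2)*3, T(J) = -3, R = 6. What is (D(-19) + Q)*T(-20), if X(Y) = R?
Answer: -1734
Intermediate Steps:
X(Y) = 6
Q = 8 (Q = -4 + (2*2)*3 = -4 + 4*3 = -4 + 12 = 8)
D(L) = -30*L (D(L) = (-5*6)*L = -30*L)
(D(-19) + Q)*T(-20) = (-30*(-19) + 8)*(-3) = (570 + 8)*(-3) = 578*(-3) = -1734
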